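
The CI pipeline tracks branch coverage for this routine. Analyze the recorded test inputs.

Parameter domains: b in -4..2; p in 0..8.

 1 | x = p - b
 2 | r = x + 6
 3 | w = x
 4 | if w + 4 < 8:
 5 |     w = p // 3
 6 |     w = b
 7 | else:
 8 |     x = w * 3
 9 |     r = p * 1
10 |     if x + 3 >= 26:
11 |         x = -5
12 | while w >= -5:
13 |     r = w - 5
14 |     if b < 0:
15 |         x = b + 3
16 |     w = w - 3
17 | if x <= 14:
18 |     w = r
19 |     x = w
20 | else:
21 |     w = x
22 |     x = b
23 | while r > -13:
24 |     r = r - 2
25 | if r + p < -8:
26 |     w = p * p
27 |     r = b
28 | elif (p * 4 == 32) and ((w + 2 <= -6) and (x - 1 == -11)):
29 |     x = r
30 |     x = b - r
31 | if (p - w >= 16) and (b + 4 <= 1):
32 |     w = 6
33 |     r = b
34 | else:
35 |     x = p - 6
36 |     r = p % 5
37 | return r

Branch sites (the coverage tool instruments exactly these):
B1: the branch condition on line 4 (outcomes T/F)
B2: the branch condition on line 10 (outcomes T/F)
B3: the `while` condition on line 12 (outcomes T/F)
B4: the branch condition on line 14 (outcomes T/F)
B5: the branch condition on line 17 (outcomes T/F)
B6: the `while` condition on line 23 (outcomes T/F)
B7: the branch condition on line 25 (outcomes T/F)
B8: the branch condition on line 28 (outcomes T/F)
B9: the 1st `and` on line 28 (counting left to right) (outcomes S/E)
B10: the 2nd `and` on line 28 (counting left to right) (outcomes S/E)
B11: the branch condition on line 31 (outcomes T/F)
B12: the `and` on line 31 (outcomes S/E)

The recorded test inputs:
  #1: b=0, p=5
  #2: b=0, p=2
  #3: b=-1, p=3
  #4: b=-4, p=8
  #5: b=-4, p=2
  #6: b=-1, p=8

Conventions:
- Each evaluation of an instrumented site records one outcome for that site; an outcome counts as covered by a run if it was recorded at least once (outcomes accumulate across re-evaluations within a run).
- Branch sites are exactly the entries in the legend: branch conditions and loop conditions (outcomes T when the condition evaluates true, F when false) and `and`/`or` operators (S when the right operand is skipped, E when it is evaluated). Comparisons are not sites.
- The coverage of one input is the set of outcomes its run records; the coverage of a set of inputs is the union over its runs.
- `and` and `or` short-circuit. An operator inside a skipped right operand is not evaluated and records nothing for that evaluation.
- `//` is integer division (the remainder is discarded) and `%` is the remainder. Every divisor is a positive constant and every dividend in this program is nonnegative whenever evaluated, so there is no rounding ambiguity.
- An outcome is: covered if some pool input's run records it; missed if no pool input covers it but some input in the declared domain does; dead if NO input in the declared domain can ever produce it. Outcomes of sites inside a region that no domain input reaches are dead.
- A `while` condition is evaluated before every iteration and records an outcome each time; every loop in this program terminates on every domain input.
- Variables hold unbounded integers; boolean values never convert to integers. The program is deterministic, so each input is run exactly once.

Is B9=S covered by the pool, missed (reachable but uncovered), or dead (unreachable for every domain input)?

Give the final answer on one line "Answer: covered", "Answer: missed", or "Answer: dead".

B9=S is recorded by pool input(s) 1 -> covered

Answer: covered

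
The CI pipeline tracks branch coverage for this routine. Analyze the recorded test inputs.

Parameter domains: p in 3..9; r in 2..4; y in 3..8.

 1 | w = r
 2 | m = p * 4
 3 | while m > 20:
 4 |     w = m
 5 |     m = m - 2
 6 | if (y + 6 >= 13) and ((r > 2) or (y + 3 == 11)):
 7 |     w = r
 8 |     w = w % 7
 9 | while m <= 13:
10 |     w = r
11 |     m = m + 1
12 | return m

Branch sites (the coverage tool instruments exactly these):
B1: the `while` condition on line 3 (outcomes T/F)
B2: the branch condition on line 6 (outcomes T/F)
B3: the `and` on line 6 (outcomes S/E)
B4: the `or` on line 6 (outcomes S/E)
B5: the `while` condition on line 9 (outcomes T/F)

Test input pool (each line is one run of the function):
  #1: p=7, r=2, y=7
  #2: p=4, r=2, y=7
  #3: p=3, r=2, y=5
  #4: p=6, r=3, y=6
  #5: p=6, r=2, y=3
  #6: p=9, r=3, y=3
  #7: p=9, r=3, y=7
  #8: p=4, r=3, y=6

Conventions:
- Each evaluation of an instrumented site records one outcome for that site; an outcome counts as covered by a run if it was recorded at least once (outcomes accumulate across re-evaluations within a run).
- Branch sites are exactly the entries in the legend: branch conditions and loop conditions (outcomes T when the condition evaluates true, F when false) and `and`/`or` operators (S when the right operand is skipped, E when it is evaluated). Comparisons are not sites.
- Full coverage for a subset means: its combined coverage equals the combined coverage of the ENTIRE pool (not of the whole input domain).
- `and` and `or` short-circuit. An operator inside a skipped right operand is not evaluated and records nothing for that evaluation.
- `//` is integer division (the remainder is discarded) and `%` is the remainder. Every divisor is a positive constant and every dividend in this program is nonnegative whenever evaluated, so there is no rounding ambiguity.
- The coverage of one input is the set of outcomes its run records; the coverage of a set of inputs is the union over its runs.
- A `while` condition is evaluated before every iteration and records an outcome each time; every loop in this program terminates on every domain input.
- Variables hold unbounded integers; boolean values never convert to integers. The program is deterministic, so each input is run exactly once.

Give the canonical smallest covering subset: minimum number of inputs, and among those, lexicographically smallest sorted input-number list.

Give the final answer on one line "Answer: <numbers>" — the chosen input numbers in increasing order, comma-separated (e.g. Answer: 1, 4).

test 1 (p=7, r=2, y=7) fires B1->T, B1->T, B1->T, B1->T, B1->F, B3->E, B4->E, B2->F, B5->F; hits B1=T, B1=F, B2=F, B3=E, B4=E, B5=F
test 2 (p=4, r=2, y=7) fires B1->F, B3->E, B4->E, B2->F, B5->F; hits B1=F, B2=F, B3=E, B4=E, B5=F
test 3 (p=3, r=2, y=5) fires B1->F, B3->S, B2->F, B5->T, B5->T, B5->F; hits B1=F, B2=F, B3=S, B5=T, B5=F
test 4 (p=6, r=3, y=6) fires B1->T, B1->T, B1->F, B3->S, B2->F, B5->F; hits B1=T, B1=F, B2=F, B3=S, B5=F
test 5 (p=6, r=2, y=3) fires B1->T, B1->T, B1->F, B3->S, B2->F, B5->F; hits B1=T, B1=F, B2=F, B3=S, B5=F
test 6 (p=9, r=3, y=3) fires B1->T, B1->T, B1->T, B1->T, B1->T, B1->T, B1->T, B1->T, B1->F, B3->S, B2->F, B5->F; hits B1=T, B1=F, B2=F, B3=S, B5=F
test 7 (p=9, r=3, y=7) fires B1->T, B1->T, B1->T, B1->T, B1->T, B1->T, B1->T, B1->T, B1->F, B3->E, B4->S, B2->T, B5->F; hits B1=T, B1=F, B2=T, B3=E, B4=S, B5=F
test 8 (p=4, r=3, y=6) fires B1->F, B3->S, B2->F, B5->F; hits B1=F, B2=F, B3=S, B5=F
the full pool covers 10 outcomes: B1=T, B1=F, B2=T, B2=F, B3=S, B3=E, B4=S, B4=E, B5=T, B5=F
every size-1 subset falls short of the 10 outcomes (best: 6/10)
every size-2 subset falls short of the 10 outcomes (best: 9/10)
at size 3, {1, 3, 7} reaches all 10 outcomes; every lexicographically earlier size-3 subset fails

Answer: 1, 3, 7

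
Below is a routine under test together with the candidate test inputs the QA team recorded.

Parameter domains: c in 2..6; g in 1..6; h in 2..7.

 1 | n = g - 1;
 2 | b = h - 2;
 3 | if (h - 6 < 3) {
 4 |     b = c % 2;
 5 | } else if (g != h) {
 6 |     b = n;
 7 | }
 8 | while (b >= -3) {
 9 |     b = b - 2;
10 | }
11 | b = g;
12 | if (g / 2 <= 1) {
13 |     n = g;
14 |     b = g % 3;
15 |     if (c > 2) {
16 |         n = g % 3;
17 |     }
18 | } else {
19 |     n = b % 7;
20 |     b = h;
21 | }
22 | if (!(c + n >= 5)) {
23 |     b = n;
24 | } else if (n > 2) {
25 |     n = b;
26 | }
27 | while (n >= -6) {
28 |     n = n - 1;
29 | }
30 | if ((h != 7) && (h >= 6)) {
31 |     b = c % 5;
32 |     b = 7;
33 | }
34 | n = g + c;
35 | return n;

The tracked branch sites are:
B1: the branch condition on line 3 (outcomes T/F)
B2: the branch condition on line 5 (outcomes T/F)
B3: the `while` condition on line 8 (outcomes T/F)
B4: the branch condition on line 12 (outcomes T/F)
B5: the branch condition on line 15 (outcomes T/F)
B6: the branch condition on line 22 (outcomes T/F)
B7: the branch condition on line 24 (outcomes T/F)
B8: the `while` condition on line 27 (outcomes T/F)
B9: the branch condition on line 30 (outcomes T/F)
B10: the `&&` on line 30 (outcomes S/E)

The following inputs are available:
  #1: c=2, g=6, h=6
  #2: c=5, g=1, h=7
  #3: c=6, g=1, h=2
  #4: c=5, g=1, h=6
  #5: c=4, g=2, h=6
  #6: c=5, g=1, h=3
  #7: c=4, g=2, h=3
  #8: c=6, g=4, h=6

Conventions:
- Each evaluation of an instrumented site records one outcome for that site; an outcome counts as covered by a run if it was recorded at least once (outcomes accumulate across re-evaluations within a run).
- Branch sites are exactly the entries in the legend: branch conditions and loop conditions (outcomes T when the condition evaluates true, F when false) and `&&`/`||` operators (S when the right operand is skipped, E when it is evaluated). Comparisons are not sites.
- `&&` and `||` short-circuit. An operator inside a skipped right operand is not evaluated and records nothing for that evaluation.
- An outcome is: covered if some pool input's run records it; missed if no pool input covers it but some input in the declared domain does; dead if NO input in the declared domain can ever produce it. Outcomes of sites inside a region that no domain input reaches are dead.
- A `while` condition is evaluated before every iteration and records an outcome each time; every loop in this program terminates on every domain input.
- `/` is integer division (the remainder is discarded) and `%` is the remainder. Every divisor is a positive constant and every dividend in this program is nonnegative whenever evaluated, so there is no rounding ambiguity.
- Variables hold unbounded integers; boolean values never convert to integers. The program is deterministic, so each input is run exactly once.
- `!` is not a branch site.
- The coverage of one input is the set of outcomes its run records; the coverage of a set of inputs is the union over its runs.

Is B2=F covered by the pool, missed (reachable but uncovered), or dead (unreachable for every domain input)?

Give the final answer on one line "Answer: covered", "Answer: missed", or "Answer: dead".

no pool input records B2=F
checking all 180 inputs in the declared domain: B2=F is never recorded -> dead

Answer: dead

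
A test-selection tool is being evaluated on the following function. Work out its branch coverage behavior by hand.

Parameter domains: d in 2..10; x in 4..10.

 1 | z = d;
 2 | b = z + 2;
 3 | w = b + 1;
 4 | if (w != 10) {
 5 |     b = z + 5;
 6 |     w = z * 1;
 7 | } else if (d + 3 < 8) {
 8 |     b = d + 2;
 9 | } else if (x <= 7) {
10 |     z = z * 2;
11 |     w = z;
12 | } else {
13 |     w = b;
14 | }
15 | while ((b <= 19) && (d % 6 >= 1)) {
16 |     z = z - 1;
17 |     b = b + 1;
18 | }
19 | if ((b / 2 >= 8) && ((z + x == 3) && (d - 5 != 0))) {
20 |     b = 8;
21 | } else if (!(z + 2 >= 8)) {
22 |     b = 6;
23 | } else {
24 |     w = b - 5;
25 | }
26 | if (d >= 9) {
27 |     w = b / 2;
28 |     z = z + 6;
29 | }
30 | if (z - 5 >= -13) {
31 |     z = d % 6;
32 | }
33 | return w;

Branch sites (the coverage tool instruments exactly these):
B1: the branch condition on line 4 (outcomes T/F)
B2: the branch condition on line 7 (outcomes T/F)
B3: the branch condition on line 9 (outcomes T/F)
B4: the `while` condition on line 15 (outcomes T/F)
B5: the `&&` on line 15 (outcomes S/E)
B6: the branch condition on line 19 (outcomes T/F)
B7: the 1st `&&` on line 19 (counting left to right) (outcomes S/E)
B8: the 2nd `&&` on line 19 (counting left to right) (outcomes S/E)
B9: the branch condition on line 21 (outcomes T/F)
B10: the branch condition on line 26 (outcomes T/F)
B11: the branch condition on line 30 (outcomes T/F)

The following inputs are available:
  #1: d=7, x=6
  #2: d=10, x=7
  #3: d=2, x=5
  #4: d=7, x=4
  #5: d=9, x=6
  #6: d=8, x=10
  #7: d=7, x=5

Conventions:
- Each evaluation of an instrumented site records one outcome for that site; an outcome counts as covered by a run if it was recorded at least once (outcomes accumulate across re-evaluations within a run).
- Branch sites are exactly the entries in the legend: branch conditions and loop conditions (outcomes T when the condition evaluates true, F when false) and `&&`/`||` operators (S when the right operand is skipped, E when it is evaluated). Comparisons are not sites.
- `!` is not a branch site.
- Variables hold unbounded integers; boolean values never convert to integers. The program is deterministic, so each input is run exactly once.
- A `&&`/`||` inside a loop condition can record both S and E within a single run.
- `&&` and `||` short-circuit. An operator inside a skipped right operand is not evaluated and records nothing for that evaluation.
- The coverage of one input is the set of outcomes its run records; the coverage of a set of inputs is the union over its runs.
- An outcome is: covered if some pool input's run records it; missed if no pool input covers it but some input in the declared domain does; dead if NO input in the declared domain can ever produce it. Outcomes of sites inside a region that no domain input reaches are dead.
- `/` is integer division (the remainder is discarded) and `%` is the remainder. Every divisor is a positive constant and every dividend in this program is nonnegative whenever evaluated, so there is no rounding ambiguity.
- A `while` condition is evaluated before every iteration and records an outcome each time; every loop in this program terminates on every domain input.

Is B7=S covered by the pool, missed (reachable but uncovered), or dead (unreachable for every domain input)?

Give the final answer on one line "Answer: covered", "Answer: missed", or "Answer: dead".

no pool input records B7=S
but domain input (d=6, x=4) does record it -> reachable, so missed

Answer: missed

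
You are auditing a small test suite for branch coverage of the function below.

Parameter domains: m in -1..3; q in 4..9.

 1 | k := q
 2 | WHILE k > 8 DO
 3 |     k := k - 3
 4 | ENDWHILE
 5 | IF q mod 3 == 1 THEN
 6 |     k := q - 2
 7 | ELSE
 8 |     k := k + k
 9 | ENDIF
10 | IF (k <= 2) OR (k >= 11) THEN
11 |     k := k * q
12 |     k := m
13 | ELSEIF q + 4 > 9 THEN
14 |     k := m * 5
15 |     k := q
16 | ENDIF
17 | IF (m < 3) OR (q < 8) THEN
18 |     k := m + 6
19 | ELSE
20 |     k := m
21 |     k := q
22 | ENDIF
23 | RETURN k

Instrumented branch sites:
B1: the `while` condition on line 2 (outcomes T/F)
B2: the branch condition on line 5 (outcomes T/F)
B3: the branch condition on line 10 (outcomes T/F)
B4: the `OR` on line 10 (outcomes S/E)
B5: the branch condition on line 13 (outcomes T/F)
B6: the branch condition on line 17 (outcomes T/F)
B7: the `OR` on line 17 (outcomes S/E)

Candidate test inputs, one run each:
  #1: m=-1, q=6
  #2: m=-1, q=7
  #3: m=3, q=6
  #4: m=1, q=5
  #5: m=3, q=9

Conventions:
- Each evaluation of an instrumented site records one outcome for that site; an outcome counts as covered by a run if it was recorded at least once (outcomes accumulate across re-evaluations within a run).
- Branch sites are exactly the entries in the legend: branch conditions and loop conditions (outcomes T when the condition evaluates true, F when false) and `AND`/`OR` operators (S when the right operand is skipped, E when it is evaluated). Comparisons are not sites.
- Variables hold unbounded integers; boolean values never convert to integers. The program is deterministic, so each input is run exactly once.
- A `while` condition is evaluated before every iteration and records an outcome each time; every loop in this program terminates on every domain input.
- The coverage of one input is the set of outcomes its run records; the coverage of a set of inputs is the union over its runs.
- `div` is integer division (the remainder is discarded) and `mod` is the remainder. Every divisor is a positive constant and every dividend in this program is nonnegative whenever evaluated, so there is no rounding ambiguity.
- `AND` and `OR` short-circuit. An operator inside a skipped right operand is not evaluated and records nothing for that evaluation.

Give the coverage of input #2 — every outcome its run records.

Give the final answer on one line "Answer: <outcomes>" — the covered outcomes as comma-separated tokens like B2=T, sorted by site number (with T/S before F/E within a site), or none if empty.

Running input #2 (m=-1, q=7), event by event:
  B1->F, B2->T, B4->E, B3->F, B5->T, B7->S, B6->T
as a set, this run covers: B1=F, B2=T, B3=F, B4=E, B5=T, B6=T, B7=S

Answer: B1=F, B2=T, B3=F, B4=E, B5=T, B6=T, B7=S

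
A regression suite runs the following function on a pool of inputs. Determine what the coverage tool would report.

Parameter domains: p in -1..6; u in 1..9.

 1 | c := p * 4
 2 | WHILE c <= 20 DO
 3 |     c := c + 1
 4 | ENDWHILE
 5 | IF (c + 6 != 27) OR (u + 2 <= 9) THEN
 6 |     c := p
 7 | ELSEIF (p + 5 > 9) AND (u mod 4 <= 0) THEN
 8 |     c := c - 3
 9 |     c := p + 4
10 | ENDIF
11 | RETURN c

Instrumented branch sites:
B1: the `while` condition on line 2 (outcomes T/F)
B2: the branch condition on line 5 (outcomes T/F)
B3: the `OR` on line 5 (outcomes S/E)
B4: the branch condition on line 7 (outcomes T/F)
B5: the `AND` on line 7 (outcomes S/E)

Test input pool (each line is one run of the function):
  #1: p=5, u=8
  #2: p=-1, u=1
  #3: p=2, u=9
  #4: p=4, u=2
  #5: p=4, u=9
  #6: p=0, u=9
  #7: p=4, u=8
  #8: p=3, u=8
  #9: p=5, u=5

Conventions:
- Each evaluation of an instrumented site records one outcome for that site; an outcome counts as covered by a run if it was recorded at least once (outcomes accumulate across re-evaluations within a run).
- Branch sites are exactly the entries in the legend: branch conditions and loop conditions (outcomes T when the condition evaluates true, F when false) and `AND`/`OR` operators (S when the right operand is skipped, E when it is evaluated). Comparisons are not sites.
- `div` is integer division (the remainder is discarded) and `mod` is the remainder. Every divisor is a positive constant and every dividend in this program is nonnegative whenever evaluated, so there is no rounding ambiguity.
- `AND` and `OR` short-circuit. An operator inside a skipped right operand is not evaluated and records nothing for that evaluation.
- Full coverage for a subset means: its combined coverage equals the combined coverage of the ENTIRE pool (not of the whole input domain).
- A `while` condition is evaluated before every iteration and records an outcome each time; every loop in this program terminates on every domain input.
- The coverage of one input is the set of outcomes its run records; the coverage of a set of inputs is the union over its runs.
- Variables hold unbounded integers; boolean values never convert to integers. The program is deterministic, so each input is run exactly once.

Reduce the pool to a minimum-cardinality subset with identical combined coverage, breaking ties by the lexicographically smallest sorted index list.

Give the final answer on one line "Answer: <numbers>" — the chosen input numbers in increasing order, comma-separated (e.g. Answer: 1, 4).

#1 (p=5, u=8) -> B1->T, B1->F, B3->E, B2->F, B5->E, B4->T; covered: B1=T, B1=F, B2=F, B3=E, B4=T, B5=E
#2 (p=-1, u=1) -> B1->T, B1->T, B1->T, B1->T, B1->T, B1->T, B1->T, B1->T, B1->T, B1->T, B1->T, B1->T, B1->T, B1->T, ...; covered: B1=T, B1=F, B2=T, B3=E
#3 (p=2, u=9) -> B1->T, B1->T, B1->T, B1->T, B1->T, B1->T, B1->T, B1->T, B1->T, B1->T, B1->T, B1->T, B1->T, B1->F, ...; covered: B1=T, B1=F, B2=F, B3=E, B4=F, B5=S
#4 (p=4, u=2) -> B1->T, B1->T, B1->T, B1->T, B1->T, B1->F, B3->E, B2->T; covered: B1=T, B1=F, B2=T, B3=E
#5 (p=4, u=9) -> B1->T, B1->T, B1->T, B1->T, B1->T, B1->F, B3->E, B2->F, B5->S, B4->F; covered: B1=T, B1=F, B2=F, B3=E, B4=F, B5=S
#6 (p=0, u=9) -> B1->T, B1->T, B1->T, B1->T, B1->T, B1->T, B1->T, B1->T, B1->T, B1->T, B1->T, B1->T, B1->T, B1->T, ...; covered: B1=T, B1=F, B2=F, B3=E, B4=F, B5=S
#7 (p=4, u=8) -> B1->T, B1->T, B1->T, B1->T, B1->T, B1->F, B3->E, B2->F, B5->S, B4->F; covered: B1=T, B1=F, B2=F, B3=E, B4=F, B5=S
#8 (p=3, u=8) -> B1->T, B1->T, B1->T, B1->T, B1->T, B1->T, B1->T, B1->T, B1->T, B1->F, B3->E, B2->F, B5->S, B4->F; covered: B1=T, B1=F, B2=F, B3=E, B4=F, B5=S
#9 (p=5, u=5) -> B1->T, B1->F, B3->E, B2->T; covered: B1=T, B1=F, B2=T, B3=E
union over all inputs: B1=T, B1=F, B2=T, B2=F, B3=E, B4=T, B4=F, B5=S, B5=E (9 outcomes)
every size-1 subset falls short of the 9 outcomes (best: 6/9)
every size-2 subset falls short of the 9 outcomes (best: 8/9)
inputs {1, 2, 3} (size 3) cover everything; no size-3 subset with a lexicographically smaller index list covers all 9

Answer: 1, 2, 3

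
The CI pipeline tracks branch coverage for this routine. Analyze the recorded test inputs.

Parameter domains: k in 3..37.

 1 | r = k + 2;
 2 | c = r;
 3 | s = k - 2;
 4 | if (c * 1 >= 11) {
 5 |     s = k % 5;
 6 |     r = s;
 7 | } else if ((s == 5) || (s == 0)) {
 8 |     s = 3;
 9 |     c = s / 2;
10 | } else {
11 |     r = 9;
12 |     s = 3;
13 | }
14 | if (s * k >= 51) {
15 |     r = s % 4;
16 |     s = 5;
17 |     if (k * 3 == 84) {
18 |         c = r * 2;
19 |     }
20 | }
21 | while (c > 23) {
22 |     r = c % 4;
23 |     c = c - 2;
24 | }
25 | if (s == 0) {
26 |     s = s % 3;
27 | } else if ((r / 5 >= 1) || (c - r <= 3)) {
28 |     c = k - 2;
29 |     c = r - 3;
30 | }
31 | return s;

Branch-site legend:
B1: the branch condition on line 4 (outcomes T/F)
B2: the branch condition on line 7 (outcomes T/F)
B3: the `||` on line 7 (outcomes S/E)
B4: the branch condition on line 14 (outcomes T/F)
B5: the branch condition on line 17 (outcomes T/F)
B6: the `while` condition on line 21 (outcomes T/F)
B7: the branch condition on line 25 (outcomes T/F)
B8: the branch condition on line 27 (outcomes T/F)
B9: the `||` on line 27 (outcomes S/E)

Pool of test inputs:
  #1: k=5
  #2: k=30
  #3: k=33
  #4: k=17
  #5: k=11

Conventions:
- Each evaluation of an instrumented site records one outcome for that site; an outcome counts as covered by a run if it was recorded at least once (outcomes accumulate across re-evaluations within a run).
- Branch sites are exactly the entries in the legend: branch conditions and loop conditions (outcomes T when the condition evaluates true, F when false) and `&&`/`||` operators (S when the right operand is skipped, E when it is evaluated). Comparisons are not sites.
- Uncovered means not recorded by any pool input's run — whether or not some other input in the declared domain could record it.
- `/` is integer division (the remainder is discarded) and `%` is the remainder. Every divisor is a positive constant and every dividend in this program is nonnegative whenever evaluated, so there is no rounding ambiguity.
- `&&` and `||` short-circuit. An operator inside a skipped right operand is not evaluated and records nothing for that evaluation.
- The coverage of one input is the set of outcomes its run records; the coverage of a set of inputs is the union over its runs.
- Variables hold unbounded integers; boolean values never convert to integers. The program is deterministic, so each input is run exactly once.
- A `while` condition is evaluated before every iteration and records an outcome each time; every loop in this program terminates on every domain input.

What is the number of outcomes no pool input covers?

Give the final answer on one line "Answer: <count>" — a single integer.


input #1, k=5: events B1->F, B3->E, B2->F, B4->F, B6->F, B7->F, B9->S, B8->T; outcomes B1=F, B2=F, B3=E, B4=F, B6=F, B7=F, B8=T, B9=S
input #2, k=30: events B1->T, B4->F, B6->T, B6->T, B6->T, B6->T, B6->T, B6->F, B7->T; outcomes B1=T, B4=F, B6=T, B6=F, B7=T
input #3, k=33: events B1->T, B4->T, B5->F, B6->T, B6->T, B6->T, B6->T, B6->T, B6->T, B6->F, B7->F, B9->E, B8->F; outcomes B1=T, B4=T, B5=F, B6=T, B6=F, B7=F, B8=F, B9=E
input #4, k=17: events B1->T, B4->F, B6->F, B7->F, B9->E, B8->F; outcomes B1=T, B4=F, B6=F, B7=F, B8=F, B9=E
input #5, k=11: events B1->T, B4->F, B6->F, B7->F, B9->E, B8->F; outcomes B1=T, B4=F, B6=F, B7=F, B8=F, B9=E
union over the pool: B1=T, B1=F, B2=F, B3=E, B4=T, B4=F, B5=F, B6=T, B6=F, B7=T, B7=F, B8=T, B8=F, B9=S, B9=E
uncovered (3 of 18): B2=T, B3=S, B5=T
Answer: 3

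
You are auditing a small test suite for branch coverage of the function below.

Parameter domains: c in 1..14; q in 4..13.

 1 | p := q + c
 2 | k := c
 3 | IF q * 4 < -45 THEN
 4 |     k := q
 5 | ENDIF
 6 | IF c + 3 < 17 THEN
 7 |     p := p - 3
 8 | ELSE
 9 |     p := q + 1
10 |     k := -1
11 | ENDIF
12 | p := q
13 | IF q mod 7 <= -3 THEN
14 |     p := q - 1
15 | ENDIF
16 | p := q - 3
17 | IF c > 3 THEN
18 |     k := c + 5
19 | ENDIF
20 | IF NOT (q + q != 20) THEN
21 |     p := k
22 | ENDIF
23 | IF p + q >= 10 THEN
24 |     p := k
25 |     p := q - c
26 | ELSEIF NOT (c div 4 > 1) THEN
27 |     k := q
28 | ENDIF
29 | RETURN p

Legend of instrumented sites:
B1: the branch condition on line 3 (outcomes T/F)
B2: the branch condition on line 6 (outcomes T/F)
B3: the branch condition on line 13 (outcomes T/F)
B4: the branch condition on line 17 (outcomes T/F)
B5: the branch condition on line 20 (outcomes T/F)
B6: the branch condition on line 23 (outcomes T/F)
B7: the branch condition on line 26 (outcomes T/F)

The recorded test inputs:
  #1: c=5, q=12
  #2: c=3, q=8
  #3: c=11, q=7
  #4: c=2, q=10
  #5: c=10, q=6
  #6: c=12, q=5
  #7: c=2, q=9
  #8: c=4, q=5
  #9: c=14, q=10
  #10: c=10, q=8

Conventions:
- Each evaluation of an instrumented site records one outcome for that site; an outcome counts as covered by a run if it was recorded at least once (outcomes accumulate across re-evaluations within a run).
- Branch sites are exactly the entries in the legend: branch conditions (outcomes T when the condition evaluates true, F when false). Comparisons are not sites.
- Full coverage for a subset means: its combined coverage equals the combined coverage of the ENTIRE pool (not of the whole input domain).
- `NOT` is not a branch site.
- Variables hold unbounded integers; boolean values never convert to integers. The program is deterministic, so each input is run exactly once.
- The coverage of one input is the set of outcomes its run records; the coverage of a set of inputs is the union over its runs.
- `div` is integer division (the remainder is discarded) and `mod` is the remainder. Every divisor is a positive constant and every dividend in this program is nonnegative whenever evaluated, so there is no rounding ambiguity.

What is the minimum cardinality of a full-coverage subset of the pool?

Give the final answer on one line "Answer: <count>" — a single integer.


#1 (c=5, q=12) -> B1->F, B2->T, B3->F, B4->T, B5->F, B6->T; covered: B1=F, B2=T, B3=F, B4=T, B5=F, B6=T
#2 (c=3, q=8) -> B1->F, B2->T, B3->F, B4->F, B5->F, B6->T; covered: B1=F, B2=T, B3=F, B4=F, B5=F, B6=T
#3 (c=11, q=7) -> B1->F, B2->T, B3->F, B4->T, B5->F, B6->T; covered: B1=F, B2=T, B3=F, B4=T, B5=F, B6=T
#4 (c=2, q=10) -> B1->F, B2->T, B3->F, B4->F, B5->T, B6->T; covered: B1=F, B2=T, B3=F, B4=F, B5=T, B6=T
#5 (c=10, q=6) -> B1->F, B2->T, B3->F, B4->T, B5->F, B6->F, B7->F; covered: B1=F, B2=T, B3=F, B4=T, B5=F, B6=F, B7=F
#6 (c=12, q=5) -> B1->F, B2->T, B3->F, B4->T, B5->F, B6->F, B7->F; covered: B1=F, B2=T, B3=F, B4=T, B5=F, B6=F, B7=F
#7 (c=2, q=9) -> B1->F, B2->T, B3->F, B4->F, B5->F, B6->T; covered: B1=F, B2=T, B3=F, B4=F, B5=F, B6=T
#8 (c=4, q=5) -> B1->F, B2->T, B3->F, B4->T, B5->F, B6->F, B7->T; covered: B1=F, B2=T, B3=F, B4=T, B5=F, B6=F, B7=T
#9 (c=14, q=10) -> B1->F, B2->F, B3->F, B4->T, B5->T, B6->T; covered: B1=F, B2=F, B3=F, B4=T, B5=T, B6=T
#10 (c=10, q=8) -> B1->F, B2->T, B3->F, B4->T, B5->F, B6->T; covered: B1=F, B2=T, B3=F, B4=T, B5=F, B6=T
pool-wide coverage (12 outcomes): B1=F, B2=T, B2=F, B3=F, B4=T, B4=F, B5=T, B5=F, B6=T, B6=F, B7=T, B7=F
size 1 is not enough: best union over all size-1 subsets is 7/12
size 2 is not enough: best union over all size-2 subsets is 10/12
size 3 is not enough: best union over all size-3 subsets is 11/12
inputs {2, 5, 8, 9} (size 4) cover everything; no size-4 subset with a lexicographically smaller index list covers all 12
Answer: 4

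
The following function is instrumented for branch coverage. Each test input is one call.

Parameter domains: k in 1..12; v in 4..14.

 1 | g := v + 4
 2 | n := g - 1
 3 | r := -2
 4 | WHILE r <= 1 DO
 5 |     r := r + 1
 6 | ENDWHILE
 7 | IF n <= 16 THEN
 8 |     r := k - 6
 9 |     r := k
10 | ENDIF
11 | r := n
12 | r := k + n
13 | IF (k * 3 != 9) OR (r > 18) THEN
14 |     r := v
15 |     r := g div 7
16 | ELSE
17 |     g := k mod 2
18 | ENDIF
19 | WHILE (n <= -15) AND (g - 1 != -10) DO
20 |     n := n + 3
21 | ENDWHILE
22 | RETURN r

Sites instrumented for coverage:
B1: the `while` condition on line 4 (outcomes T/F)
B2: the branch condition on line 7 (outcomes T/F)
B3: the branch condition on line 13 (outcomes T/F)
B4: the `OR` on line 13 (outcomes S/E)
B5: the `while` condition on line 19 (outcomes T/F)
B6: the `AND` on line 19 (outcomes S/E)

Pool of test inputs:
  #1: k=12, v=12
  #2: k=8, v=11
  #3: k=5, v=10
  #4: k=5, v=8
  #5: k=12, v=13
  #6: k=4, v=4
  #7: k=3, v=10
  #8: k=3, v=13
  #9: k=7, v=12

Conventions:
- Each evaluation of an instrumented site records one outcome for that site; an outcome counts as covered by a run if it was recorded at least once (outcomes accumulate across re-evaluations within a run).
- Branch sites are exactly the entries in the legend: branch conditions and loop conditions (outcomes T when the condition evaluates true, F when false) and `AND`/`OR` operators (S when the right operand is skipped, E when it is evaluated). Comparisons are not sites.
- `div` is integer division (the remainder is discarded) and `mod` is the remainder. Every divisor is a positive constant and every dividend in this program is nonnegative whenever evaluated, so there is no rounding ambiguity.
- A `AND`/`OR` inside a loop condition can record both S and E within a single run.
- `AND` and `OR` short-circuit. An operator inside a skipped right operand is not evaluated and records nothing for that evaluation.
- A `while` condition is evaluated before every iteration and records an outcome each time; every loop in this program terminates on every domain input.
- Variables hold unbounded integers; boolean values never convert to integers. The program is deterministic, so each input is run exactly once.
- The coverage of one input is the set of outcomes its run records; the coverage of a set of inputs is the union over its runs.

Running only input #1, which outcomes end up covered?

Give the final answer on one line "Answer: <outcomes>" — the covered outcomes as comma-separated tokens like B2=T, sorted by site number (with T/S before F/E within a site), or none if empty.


Running input #1 (k=12, v=12), event by event:
  B1->T, B1->T, B1->T, B1->T, B1->F, B2->T, B4->S, B3->T, B6->S, B5->F
as a set, this run covers: B1=T, B1=F, B2=T, B3=T, B4=S, B5=F, B6=S
Answer: B1=T, B1=F, B2=T, B3=T, B4=S, B5=F, B6=S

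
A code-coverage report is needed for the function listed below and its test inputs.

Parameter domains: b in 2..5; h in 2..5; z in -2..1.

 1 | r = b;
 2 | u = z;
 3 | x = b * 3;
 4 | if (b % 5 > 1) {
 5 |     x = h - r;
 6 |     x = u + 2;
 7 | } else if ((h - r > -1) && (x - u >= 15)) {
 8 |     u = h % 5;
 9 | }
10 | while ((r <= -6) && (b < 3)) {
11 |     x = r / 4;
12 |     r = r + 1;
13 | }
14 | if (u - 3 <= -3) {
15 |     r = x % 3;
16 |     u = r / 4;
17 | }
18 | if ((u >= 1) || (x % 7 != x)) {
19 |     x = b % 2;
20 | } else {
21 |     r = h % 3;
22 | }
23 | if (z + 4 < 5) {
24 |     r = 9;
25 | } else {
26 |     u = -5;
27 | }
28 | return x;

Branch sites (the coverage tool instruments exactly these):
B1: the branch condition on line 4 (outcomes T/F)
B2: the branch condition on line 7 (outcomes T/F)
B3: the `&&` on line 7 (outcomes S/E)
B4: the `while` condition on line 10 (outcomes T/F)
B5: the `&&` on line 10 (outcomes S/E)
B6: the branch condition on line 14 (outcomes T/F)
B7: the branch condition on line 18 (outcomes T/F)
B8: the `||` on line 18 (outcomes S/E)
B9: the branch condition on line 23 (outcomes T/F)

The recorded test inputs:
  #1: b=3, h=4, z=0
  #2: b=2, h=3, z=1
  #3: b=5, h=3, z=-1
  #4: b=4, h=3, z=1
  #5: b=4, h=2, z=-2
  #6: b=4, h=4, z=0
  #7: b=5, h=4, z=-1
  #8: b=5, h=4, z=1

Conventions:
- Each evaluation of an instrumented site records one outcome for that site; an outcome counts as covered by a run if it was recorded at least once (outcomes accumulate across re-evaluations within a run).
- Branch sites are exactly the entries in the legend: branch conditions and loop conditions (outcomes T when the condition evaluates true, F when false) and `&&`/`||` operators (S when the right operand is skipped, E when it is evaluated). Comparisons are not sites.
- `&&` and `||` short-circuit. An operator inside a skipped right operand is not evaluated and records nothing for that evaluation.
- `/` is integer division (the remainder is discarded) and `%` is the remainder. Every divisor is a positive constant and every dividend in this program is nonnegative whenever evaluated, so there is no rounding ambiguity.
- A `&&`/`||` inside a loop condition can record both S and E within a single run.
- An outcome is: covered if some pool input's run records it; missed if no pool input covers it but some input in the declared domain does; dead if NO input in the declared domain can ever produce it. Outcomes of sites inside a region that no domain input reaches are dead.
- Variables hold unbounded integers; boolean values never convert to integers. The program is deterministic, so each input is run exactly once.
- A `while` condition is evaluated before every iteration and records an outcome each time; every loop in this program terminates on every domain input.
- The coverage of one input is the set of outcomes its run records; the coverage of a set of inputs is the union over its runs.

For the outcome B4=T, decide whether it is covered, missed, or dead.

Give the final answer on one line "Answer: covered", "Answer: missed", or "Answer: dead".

no pool input records B4=T
checking all 64 inputs in the declared domain: B4=T is never recorded -> dead

Answer: dead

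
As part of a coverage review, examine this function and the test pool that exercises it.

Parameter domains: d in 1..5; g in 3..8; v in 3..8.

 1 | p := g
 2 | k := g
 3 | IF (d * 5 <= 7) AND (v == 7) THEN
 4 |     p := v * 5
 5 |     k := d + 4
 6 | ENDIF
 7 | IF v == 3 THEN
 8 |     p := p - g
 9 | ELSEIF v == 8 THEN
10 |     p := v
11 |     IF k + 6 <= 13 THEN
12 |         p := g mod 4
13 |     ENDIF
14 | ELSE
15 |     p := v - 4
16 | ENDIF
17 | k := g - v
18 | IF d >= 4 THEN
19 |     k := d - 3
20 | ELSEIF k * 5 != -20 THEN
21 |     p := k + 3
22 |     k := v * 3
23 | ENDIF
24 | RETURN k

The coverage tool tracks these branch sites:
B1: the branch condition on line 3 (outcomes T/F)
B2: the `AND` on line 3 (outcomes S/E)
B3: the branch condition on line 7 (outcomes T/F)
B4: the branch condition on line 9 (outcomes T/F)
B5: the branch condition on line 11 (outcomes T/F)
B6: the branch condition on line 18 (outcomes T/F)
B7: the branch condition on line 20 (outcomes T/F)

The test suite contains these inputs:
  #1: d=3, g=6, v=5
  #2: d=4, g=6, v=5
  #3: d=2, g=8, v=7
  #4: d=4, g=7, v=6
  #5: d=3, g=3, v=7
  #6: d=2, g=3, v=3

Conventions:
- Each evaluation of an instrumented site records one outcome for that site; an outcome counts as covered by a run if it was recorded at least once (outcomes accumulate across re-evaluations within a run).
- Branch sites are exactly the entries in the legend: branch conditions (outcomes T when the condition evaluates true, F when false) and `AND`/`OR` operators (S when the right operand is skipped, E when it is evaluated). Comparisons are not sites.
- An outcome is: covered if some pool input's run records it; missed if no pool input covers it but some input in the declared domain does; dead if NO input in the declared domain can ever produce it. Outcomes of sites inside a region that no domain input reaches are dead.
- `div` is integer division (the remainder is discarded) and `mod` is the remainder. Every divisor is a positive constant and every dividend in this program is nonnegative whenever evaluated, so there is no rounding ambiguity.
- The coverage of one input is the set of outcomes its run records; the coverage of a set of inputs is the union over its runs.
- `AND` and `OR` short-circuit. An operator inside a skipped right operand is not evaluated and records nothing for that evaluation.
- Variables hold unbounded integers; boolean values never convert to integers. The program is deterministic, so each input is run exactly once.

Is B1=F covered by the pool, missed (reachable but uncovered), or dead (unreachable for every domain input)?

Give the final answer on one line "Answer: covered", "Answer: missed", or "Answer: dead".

B1=F is recorded by pool input(s) 1, 2, 3, 4, 5, 6 -> covered

Answer: covered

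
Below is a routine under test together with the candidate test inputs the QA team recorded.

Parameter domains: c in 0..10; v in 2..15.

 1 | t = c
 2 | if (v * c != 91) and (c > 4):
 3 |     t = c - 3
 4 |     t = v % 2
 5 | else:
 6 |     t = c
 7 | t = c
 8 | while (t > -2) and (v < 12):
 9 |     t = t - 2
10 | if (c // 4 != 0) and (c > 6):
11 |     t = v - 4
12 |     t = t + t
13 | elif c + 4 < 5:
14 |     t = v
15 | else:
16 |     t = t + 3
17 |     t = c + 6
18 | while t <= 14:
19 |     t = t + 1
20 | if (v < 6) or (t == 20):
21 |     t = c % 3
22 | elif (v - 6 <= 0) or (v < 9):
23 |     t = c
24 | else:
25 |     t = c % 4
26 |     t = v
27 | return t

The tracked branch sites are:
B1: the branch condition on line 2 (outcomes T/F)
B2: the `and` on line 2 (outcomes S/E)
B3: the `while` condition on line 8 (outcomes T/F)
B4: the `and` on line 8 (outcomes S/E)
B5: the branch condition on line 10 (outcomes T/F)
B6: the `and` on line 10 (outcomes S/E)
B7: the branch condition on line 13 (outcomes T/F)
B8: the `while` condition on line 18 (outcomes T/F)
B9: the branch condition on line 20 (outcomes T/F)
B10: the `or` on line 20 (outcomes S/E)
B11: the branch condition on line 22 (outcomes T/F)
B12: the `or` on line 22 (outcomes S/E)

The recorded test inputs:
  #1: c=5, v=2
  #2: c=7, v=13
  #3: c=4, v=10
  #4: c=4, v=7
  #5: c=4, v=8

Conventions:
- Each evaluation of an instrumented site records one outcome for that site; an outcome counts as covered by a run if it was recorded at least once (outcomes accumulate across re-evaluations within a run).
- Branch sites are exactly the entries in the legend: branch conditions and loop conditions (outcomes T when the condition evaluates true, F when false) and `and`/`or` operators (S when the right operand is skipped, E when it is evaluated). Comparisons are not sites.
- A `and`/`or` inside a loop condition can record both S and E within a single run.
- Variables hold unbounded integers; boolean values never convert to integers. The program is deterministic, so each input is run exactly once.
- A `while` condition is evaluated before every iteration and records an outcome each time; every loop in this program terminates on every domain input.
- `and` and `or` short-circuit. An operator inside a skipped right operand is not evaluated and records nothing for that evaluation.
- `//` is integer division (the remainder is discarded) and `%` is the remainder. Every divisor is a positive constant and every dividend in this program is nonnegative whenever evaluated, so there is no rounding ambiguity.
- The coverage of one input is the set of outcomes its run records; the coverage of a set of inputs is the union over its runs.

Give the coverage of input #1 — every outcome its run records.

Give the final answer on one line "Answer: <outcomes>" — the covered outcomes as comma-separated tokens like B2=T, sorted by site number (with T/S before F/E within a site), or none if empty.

Event log for input #1 (c=5, v=2):
  B2->E, B1->T, B4->E, B3->T, B4->E, B3->T, B4->E, B3->T, B4->E, B3->T
  B4->S, B3->F, B6->E, B5->F, B7->F, B8->T, B8->T, B8->T, B8->T, B8->F
  B10->S, B9->T
deduplicating events, the covered set is: B1=T, B2=E, B3=T, B3=F, B4=S, B4=E, B5=F, B6=E, B7=F, B8=T, B8=F, B9=T, B10=S

Answer: B1=T, B2=E, B3=T, B3=F, B4=S, B4=E, B5=F, B6=E, B7=F, B8=T, B8=F, B9=T, B10=S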